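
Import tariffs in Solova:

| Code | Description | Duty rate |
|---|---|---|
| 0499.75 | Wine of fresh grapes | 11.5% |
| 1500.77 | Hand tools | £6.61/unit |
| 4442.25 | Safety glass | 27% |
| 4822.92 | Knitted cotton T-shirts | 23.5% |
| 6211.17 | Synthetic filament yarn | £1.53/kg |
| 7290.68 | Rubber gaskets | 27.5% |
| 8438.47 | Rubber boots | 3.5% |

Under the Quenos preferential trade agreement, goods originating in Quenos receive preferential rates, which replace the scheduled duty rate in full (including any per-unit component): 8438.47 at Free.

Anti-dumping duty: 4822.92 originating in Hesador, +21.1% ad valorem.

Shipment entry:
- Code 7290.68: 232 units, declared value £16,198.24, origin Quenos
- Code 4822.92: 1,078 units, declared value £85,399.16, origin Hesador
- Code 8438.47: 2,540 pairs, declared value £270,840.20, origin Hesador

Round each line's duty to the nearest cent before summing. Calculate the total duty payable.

Line 1 (7290.68, Quenos, 232 units, £16,198.24):
Base rate for 7290.68 is 27.5%.
Origin Quenos is the FTA partner but 7290.68 is not on the preference list; base rate stands.
Duty = £16,198.24 × 27.5% = £4,454.52.
Line 2 (4822.92, Hesador, 1,078 units, £85,399.16):
Base rate for 4822.92 is 23.5%.
Additional duty on 4822.92 from Hesador: +21.1%. Applied ad valorem rate: 23.5% + 21.1% = 44.6%.
Duty = £85,399.16 × 44.6% = £38,088.03.
Line 3 (8438.47, Hesador, 2,540 pairs, £270,840.20):
Base rate for 8438.47 is 3.5%.
8438.47 has an FTA preferential rate, but origin Hesador is not Quenos; base rate stands.
Duty = £270,840.20 × 3.5% = £9,479.41.
Total = £4,454.52 + £38,088.03 + £9,479.41 = £52,021.96.

£52,021.96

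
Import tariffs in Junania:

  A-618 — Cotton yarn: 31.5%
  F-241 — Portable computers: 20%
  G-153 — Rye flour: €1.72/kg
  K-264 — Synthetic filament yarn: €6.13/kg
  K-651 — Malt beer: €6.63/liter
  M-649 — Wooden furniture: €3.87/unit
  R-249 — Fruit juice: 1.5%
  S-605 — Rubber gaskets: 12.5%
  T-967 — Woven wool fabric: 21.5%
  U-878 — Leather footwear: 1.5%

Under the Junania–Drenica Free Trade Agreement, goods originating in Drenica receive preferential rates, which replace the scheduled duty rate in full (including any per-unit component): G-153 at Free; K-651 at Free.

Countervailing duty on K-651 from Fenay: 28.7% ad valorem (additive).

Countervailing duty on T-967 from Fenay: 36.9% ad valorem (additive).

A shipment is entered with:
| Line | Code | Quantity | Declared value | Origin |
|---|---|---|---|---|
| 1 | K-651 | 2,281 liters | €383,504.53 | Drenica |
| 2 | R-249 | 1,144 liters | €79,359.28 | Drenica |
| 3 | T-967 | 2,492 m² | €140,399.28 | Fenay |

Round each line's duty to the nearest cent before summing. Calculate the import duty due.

Line 1 (K-651, Drenica, 2,281 liters, €383,504.53):
Base rate for K-651 is €6.63/liter.
Origin Drenica qualifies under the Junania–Drenica agreement and K-651 is covered: preferential rate Free applies instead.
The additional-duty order on K-651 targets Fenay, not Drenica; it does not apply.
Duty = €383,504.53 × 0% = €0.00.
Line 2 (R-249, Drenica, 1,144 liters, €79,359.28):
Base rate for R-249 is 1.5%.
Origin Drenica is the FTA partner but R-249 is not on the preference list; base rate stands.
Duty = €79,359.28 × 1.5% = €1,190.39.
Line 3 (T-967, Fenay, 2,492 m², €140,399.28):
Base rate for T-967 is 21.5%.
Additional duty on T-967 from Fenay: +36.9%. Applied ad valorem rate: 21.5% + 36.9% = 58.4%.
Duty = €140,399.28 × 58.4% = €81,993.18.
Total = €0.00 + €1,190.39 + €81,993.18 = €83,183.57.

€83,183.57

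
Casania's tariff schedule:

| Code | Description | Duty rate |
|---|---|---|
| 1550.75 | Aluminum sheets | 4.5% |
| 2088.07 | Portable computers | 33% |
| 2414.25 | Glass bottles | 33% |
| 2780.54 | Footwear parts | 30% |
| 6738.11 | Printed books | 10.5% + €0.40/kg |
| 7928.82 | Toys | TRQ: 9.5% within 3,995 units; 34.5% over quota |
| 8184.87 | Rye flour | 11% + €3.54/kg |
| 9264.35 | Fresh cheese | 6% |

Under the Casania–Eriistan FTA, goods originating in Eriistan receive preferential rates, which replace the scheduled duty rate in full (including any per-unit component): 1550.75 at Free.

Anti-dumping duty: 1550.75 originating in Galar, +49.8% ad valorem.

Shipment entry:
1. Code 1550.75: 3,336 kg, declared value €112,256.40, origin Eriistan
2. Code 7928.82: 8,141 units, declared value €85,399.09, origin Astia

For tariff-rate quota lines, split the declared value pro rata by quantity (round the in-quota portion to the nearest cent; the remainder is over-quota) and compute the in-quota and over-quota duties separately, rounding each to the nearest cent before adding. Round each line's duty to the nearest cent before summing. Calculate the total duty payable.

€18,985.80

Line 1 (1550.75, Eriistan, 3,336 kg, €112,256.40):
Base rate for 1550.75 is 4.5%.
Origin Eriistan qualifies under the Casania–Eriistan agreement and 1550.75 is covered: preferential rate Free applies instead.
The additional-duty order on 1550.75 targets Galar, not Eriistan; it does not apply.
Duty = €112,256.40 × 0% = €0.00.
Line 2 (7928.82, Astia, 8,141 units, €85,399.09):
Code 7928.82 is under a tariff-rate quota (threshold 3,995 units). In-quota: 3,995 units at 9.5%; over-quota: 4,146 units at 34.5%.
Pro-rata value split: in-quota = €85,399.09 × 3,995/8,141 = €41,907.55; over-quota = €85,399.09 − €41,907.55 = €43,491.54.
In-quota duty = €41,907.55 × 9.5% = €3,981.22. Over-quota duty = €43,491.54 × 34.5% = €15,004.58.
Line duty = €3,981.22 + €15,004.58 = €18,985.80.
Total = €0.00 + €18,985.80 = €18,985.80.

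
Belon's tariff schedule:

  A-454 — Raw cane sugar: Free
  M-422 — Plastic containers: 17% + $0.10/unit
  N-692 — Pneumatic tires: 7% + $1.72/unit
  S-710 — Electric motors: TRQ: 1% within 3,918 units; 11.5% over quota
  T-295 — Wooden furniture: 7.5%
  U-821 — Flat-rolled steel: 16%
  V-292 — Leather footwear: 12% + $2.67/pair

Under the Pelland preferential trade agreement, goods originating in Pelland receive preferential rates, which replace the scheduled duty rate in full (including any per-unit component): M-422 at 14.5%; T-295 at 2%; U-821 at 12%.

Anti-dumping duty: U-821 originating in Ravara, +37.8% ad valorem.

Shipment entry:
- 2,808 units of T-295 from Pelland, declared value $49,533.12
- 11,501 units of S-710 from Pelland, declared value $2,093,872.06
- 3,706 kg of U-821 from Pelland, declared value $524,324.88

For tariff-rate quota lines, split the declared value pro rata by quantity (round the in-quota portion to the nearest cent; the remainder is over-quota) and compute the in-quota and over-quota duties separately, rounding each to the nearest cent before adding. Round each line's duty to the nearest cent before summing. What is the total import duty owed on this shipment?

$229,807.27

Line 1 (T-295, Pelland, 2,808 units, $49,533.12):
Base rate for T-295 is 7.5%.
Origin Pelland qualifies under the Belon–Pelland agreement and T-295 is covered: preferential rate 2% applies instead.
Duty = $49,533.12 × 2% = $990.66.
Line 2 (S-710, Pelland, 11,501 units, $2,093,872.06):
Code S-710 is under a tariff-rate quota (threshold 3,918 units). In-quota: 3,918 units at 1%; over-quota: 7,583 units at 11.5%.
Pro-rata value split: in-quota = $2,093,872.06 × 3,918/11,501 = $713,311.08; over-quota = $2,093,872.06 − $713,311.08 = $1,380,560.98.
In-quota duty = $713,311.08 × 1% = $7,133.11. Over-quota duty = $1,380,560.98 × 11.5% = $158,764.51.
Line duty = $7,133.11 + $158,764.51 = $165,897.62.
Line 3 (U-821, Pelland, 3,706 kg, $524,324.88):
Base rate for U-821 is 16%.
Origin Pelland qualifies under the Belon–Pelland agreement and U-821 is covered: preferential rate 12% applies instead.
The additional-duty order on U-821 targets Ravara, not Pelland; it does not apply.
Duty = $524,324.88 × 12% = $62,918.99.
Total = $990.66 + $165,897.62 + $62,918.99 = $229,807.27.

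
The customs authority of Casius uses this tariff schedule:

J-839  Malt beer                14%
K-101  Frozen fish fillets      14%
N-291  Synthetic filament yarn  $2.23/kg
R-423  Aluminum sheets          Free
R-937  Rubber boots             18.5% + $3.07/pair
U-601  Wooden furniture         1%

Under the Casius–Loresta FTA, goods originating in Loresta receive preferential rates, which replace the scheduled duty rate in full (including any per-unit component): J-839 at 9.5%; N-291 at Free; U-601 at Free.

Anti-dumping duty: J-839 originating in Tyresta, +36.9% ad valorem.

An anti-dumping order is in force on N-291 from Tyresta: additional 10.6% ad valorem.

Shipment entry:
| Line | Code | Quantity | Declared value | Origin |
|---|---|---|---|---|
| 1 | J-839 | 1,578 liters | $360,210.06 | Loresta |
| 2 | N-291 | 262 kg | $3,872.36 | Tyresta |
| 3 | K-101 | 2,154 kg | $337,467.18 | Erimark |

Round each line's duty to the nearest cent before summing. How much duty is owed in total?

Line 1 (J-839, Loresta, 1,578 liters, $360,210.06):
Base rate for J-839 is 14%.
Origin Loresta qualifies under the Casius–Loresta agreement and J-839 is covered: preferential rate 9.5% applies instead.
The additional-duty order on J-839 targets Tyresta, not Loresta; it does not apply.
Duty = $360,210.06 × 9.5% = $34,219.96.
Line 2 (N-291, Tyresta, 262 kg, $3,872.36):
Base rate for N-291 is $2.23/kg.
N-291 has an FTA preferential rate, but origin Tyresta is not Loresta; base rate stands.
Additional duty on N-291 from Tyresta: +10.6% ad valorem. Applied ad valorem rate = 10.6%.
Duty = $3,872.36 × 10.6% + 262 × $2.23 = $994.73.
Line 3 (K-101, Erimark, 2,154 kg, $337,467.18):
Base rate for K-101 is 14%.
Duty = $337,467.18 × 14% = $47,245.41.
Total = $34,219.96 + $994.73 + $47,245.41 = $82,460.10.

$82,460.10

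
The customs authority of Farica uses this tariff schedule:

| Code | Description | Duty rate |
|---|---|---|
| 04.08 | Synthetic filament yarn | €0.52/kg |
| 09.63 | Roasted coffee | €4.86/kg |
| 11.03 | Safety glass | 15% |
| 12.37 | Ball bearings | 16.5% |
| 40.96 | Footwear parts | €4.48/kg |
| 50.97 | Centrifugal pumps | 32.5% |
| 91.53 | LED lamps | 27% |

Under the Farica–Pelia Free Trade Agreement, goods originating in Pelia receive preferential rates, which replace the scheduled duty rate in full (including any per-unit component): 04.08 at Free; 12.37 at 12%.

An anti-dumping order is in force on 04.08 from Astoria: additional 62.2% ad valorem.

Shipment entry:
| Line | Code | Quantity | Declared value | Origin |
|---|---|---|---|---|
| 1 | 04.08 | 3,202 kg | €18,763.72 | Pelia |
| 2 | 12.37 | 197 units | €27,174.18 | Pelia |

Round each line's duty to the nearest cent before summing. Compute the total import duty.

Line 1 (04.08, Pelia, 3,202 kg, €18,763.72):
Base rate for 04.08 is €0.52/kg.
Origin Pelia qualifies under the Farica–Pelia agreement and 04.08 is covered: preferential rate Free applies instead.
The additional-duty order on 04.08 targets Astoria, not Pelia; it does not apply.
Duty = €18,763.72 × 0% = €0.00.
Line 2 (12.37, Pelia, 197 units, €27,174.18):
Base rate for 12.37 is 16.5%.
Origin Pelia qualifies under the Farica–Pelia agreement and 12.37 is covered: preferential rate 12% applies instead.
Duty = €27,174.18 × 12% = €3,260.90.
Total = €0.00 + €3,260.90 = €3,260.90.

€3,260.90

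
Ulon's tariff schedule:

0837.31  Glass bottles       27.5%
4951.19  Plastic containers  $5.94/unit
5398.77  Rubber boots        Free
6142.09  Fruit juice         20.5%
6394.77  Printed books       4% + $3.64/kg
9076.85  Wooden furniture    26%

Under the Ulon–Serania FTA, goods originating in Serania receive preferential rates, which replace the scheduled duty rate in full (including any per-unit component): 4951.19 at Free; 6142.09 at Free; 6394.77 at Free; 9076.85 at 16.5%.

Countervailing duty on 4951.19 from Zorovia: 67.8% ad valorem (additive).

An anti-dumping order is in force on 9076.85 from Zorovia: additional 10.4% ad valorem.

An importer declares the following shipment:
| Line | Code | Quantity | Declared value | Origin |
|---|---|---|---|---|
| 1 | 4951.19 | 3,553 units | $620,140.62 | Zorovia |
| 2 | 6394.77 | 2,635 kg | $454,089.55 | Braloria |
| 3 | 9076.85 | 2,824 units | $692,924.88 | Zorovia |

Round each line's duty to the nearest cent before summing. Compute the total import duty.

Line 1 (4951.19, Zorovia, 3,553 units, $620,140.62):
Base rate for 4951.19 is $5.94/unit.
4951.19 has an FTA preferential rate, but origin Zorovia is not Serania; base rate stands.
Additional duty on 4951.19 from Zorovia: +67.8% ad valorem. Applied ad valorem rate = 67.8%.
Duty = $620,140.62 × 67.8% + 3,553 × $5.94 = $441,560.16.
Line 2 (6394.77, Braloria, 2,635 kg, $454,089.55):
Base rate for 6394.77 is 4% + $3.64/kg.
6394.77 has an FTA preferential rate, but origin Braloria is not Serania; base rate stands.
Duty = $454,089.55 × 4% + 2,635 × $3.64 = $27,754.98.
Line 3 (9076.85, Zorovia, 2,824 units, $692,924.88):
Base rate for 9076.85 is 26%.
9076.85 has an FTA preferential rate, but origin Zorovia is not Serania; base rate stands.
Additional duty on 9076.85 from Zorovia: +10.4%. Applied ad valorem rate: 26% + 10.4% = 36.4%.
Duty = $692,924.88 × 36.4% = $252,224.66.
Total = $441,560.16 + $27,754.98 + $252,224.66 = $721,539.80.

$721,539.80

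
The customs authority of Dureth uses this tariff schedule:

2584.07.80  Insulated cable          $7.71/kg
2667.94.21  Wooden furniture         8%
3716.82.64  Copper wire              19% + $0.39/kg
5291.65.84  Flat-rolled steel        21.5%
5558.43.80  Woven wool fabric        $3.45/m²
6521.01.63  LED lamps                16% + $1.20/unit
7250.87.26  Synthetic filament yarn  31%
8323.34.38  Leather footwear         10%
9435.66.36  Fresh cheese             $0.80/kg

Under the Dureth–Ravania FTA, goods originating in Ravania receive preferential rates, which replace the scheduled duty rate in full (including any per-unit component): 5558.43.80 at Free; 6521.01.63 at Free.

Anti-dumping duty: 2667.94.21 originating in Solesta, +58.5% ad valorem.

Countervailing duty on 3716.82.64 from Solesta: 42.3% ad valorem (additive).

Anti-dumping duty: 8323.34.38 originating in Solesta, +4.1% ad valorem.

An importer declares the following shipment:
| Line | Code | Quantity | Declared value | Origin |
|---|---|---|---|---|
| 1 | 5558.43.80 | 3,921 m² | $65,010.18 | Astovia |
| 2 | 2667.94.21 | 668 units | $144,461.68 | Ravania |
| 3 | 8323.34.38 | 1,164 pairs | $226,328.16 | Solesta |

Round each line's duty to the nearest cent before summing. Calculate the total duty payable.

$56,996.65

Line 1 (5558.43.80, Astovia, 3,921 m², $65,010.18):
Base rate for 5558.43.80 is $3.45/m².
5558.43.80 has an FTA preferential rate, but origin Astovia is not Ravania; base rate stands.
Duty = 3,921 × $3.45 = $13,527.45.
Line 2 (2667.94.21, Ravania, 668 units, $144,461.68):
Base rate for 2667.94.21 is 8%.
Origin Ravania is the FTA partner but 2667.94.21 is not on the preference list; base rate stands.
The additional-duty order on 2667.94.21 targets Solesta, not Ravania; it does not apply.
Duty = $144,461.68 × 8% = $11,556.93.
Line 3 (8323.34.38, Solesta, 1,164 pairs, $226,328.16):
Base rate for 8323.34.38 is 10%.
Additional duty on 8323.34.38 from Solesta: +4.1%. Applied ad valorem rate: 10% + 4.1% = 14.1%.
Duty = $226,328.16 × 14.1% = $31,912.27.
Total = $13,527.45 + $11,556.93 + $31,912.27 = $56,996.65.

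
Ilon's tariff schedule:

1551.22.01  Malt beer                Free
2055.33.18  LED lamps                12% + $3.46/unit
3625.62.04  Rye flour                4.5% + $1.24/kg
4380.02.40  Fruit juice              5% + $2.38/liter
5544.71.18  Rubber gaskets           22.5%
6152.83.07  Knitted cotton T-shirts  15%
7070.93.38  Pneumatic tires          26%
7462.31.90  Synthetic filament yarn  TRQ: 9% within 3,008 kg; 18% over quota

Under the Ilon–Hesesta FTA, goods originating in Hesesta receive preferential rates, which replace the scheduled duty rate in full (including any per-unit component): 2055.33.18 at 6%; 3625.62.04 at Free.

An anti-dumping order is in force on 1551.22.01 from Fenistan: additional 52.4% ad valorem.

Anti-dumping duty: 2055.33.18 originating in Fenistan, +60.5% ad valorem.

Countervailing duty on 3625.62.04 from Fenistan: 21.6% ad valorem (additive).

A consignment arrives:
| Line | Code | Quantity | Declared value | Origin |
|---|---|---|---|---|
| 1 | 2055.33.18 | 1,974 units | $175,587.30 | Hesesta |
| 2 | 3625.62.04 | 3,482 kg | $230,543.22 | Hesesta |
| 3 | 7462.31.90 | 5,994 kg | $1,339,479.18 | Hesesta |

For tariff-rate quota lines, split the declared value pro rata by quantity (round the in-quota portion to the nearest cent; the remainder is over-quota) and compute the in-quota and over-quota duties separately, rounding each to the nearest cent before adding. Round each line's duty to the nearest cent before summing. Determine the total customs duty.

Line 1 (2055.33.18, Hesesta, 1,974 units, $175,587.30):
Base rate for 2055.33.18 is 12% + $3.46/unit.
Origin Hesesta qualifies under the Ilon–Hesesta agreement and 2055.33.18 is covered: preferential rate 6% applies instead.
The additional-duty order on 2055.33.18 targets Fenistan, not Hesesta; it does not apply.
Duty = $175,587.30 × 6% = $10,535.24.
Line 2 (3625.62.04, Hesesta, 3,482 kg, $230,543.22):
Base rate for 3625.62.04 is 4.5% + $1.24/kg.
Origin Hesesta qualifies under the Ilon–Hesesta agreement and 3625.62.04 is covered: preferential rate Free applies instead.
The additional-duty order on 3625.62.04 targets Fenistan, not Hesesta; it does not apply.
Duty = $230,543.22 × 0% = $0.00.
Line 3 (7462.31.90, Hesesta, 5,994 kg, $1,339,479.18):
Code 7462.31.90 is under a tariff-rate quota (threshold 3,008 kg). In-quota: 3,008 kg at 9%; over-quota: 2,986 kg at 18%.
Pro-rata value split: in-quota = $1,339,479.18 × 3,008/5,994 = $672,197.76; over-quota = $1,339,479.18 − $672,197.76 = $667,281.42.
In-quota duty = $672,197.76 × 9% = $60,497.80. Over-quota duty = $667,281.42 × 18% = $120,110.66.
Line duty = $60,497.80 + $120,110.66 = $180,608.46.
Total = $10,535.24 + $0.00 + $180,608.46 = $191,143.70.

$191,143.70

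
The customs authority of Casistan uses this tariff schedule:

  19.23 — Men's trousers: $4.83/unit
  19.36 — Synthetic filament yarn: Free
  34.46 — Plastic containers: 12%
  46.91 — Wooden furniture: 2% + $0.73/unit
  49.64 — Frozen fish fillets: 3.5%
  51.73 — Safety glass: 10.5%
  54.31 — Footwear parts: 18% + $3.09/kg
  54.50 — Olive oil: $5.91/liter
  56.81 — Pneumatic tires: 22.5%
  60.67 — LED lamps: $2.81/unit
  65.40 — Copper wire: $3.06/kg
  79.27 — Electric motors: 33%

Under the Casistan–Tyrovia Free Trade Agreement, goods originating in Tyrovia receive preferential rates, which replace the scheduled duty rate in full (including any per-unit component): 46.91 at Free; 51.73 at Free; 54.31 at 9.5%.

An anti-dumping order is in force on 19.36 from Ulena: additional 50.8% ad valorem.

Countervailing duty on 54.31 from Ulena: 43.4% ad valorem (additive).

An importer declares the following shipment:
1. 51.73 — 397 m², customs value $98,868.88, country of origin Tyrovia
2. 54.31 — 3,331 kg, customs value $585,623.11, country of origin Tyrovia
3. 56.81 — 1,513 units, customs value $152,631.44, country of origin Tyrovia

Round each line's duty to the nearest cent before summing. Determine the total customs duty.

$89,976.27

Line 1 (51.73, Tyrovia, 397 m², $98,868.88):
Base rate for 51.73 is 10.5%.
Origin Tyrovia qualifies under the Casistan–Tyrovia agreement and 51.73 is covered: preferential rate Free applies instead.
Duty = $98,868.88 × 0% = $0.00.
Line 2 (54.31, Tyrovia, 3,331 kg, $585,623.11):
Base rate for 54.31 is 18% + $3.09/kg.
Origin Tyrovia qualifies under the Casistan–Tyrovia agreement and 54.31 is covered: preferential rate 9.5% applies instead.
The additional-duty order on 54.31 targets Ulena, not Tyrovia; it does not apply.
Duty = $585,623.11 × 9.5% = $55,634.20.
Line 3 (56.81, Tyrovia, 1,513 units, $152,631.44):
Base rate for 56.81 is 22.5%.
Origin Tyrovia is the FTA partner but 56.81 is not on the preference list; base rate stands.
Duty = $152,631.44 × 22.5% = $34,342.07.
Total = $0.00 + $55,634.20 + $34,342.07 = $89,976.27.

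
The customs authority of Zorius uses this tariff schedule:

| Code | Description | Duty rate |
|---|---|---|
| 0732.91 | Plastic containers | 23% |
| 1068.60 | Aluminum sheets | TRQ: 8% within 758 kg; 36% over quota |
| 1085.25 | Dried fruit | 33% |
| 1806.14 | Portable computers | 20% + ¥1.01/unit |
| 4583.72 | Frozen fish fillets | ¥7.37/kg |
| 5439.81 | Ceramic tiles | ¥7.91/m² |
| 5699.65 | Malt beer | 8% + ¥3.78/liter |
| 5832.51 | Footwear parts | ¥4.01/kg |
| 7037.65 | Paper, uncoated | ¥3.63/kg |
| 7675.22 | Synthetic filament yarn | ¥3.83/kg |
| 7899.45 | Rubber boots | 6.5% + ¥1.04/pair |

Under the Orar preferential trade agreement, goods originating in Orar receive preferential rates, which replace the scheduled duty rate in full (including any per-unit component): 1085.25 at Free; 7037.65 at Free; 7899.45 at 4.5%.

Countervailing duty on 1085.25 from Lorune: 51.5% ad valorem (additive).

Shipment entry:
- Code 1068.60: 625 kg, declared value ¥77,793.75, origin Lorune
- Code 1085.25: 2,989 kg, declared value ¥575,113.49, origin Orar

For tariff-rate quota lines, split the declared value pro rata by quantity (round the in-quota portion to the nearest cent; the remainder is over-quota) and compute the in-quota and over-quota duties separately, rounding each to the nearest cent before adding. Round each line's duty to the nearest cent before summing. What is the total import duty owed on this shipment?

¥6,223.50

Line 1 (1068.60, Lorune, 625 kg, ¥77,793.75):
Code 1068.60 is under a tariff-rate quota (threshold 758 kg). Quantity 625 kg is within the quota, so the in-quota rate 8% applies to the full value.
Duty = ¥77,793.75 × 8% = ¥6,223.50.
Line 2 (1085.25, Orar, 2,989 kg, ¥575,113.49):
Base rate for 1085.25 is 33%.
Origin Orar qualifies under the Zorius–Orar agreement and 1085.25 is covered: preferential rate Free applies instead.
The additional-duty order on 1085.25 targets Lorune, not Orar; it does not apply.
Duty = ¥575,113.49 × 0% = ¥0.00.
Total = ¥6,223.50 + ¥0.00 = ¥6,223.50.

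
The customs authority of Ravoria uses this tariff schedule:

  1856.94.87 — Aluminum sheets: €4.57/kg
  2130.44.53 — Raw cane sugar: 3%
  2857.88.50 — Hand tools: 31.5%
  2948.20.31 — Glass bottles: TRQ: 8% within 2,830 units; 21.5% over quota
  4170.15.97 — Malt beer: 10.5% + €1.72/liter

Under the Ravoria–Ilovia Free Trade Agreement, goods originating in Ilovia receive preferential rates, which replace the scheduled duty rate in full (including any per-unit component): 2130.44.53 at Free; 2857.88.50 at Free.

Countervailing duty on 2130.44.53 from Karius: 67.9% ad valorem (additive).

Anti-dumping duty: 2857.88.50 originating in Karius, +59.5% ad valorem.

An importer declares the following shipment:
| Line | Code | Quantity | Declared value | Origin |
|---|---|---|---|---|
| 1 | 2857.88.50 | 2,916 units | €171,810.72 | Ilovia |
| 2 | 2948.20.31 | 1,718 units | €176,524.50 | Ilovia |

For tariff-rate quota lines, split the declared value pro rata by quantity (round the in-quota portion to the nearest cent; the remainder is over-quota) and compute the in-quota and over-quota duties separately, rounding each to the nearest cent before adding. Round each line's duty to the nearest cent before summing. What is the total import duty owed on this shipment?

Line 1 (2857.88.50, Ilovia, 2,916 units, €171,810.72):
Base rate for 2857.88.50 is 31.5%.
Origin Ilovia qualifies under the Ravoria–Ilovia agreement and 2857.88.50 is covered: preferential rate Free applies instead.
The additional-duty order on 2857.88.50 targets Karius, not Ilovia; it does not apply.
Duty = €171,810.72 × 0% = €0.00.
Line 2 (2948.20.31, Ilovia, 1,718 units, €176,524.50):
Code 2948.20.31 is under a tariff-rate quota (threshold 2,830 units). Quantity 1,718 units is within the quota, so the in-quota rate 8% applies to the full value.
Duty = €176,524.50 × 8% = €14,121.96.
Total = €0.00 + €14,121.96 = €14,121.96.

€14,121.96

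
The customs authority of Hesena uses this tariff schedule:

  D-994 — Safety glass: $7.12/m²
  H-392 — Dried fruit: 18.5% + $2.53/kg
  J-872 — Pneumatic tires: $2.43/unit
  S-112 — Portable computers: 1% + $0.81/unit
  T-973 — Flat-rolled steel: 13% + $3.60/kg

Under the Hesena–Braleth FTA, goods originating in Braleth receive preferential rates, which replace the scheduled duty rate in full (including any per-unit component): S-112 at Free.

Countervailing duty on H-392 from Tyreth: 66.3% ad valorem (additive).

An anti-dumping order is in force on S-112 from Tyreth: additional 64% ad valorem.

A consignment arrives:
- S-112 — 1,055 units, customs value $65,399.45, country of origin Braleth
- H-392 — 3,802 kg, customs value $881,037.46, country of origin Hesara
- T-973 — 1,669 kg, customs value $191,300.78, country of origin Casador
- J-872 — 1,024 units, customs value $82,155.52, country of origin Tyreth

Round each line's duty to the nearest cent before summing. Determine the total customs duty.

$205,976.81

Line 1 (S-112, Braleth, 1,055 units, $65,399.45):
Base rate for S-112 is 1% + $0.81/unit.
Origin Braleth qualifies under the Hesena–Braleth agreement and S-112 is covered: preferential rate Free applies instead.
The additional-duty order on S-112 targets Tyreth, not Braleth; it does not apply.
Duty = $65,399.45 × 0% = $0.00.
Line 2 (H-392, Hesara, 3,802 kg, $881,037.46):
Base rate for H-392 is 18.5% + $2.53/kg.
The additional-duty order on H-392 targets Tyreth, not Hesara; it does not apply.
Duty = $881,037.46 × 18.5% + 3,802 × $2.53 = $172,610.99.
Line 3 (T-973, Casador, 1,669 kg, $191,300.78):
Base rate for T-973 is 13% + $3.60/kg.
Duty = $191,300.78 × 13% + 1,669 × $3.60 = $30,877.50.
Line 4 (J-872, Tyreth, 1,024 units, $82,155.52):
Base rate for J-872 is $2.43/unit.
Duty = 1,024 × $2.43 = $2,488.32.
Total = $0.00 + $172,610.99 + $30,877.50 + $2,488.32 = $205,976.81.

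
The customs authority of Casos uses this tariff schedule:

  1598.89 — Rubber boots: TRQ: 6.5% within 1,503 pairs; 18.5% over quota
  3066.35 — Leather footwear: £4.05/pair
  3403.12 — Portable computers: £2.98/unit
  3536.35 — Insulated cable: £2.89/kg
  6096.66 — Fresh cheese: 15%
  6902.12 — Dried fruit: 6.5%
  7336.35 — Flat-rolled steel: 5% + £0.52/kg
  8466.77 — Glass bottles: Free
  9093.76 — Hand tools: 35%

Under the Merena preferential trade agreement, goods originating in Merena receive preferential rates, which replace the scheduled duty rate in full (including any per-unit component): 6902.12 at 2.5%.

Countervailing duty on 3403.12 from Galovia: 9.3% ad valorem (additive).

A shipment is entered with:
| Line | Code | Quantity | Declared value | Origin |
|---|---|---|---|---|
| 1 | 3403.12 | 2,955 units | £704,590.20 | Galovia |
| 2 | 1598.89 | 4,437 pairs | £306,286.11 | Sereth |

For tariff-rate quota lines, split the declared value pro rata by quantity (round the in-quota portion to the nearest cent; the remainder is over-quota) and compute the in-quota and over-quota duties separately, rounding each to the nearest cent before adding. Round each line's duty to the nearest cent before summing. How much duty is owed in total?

£118,545.47

Line 1 (3403.12, Galovia, 2,955 units, £704,590.20):
Base rate for 3403.12 is £2.98/unit.
Additional duty on 3403.12 from Galovia: +9.3% ad valorem. Applied ad valorem rate = 9.3%.
Duty = £704,590.20 × 9.3% + 2,955 × £2.98 = £74,332.79.
Line 2 (1598.89, Sereth, 4,437 pairs, £306,286.11):
Code 1598.89 is under a tariff-rate quota (threshold 1,503 pairs). In-quota: 1,503 pairs at 6.5%; over-quota: 2,934 pairs at 18.5%.
Pro-rata value split: in-quota = £306,286.11 × 1,503/4,437 = £103,752.09; over-quota = £306,286.11 − £103,752.09 = £202,534.02.
In-quota duty = £103,752.09 × 6.5% = £6,743.89. Over-quota duty = £202,534.02 × 18.5% = £37,468.79.
Line duty = £6,743.89 + £37,468.79 = £44,212.68.
Total = £74,332.79 + £44,212.68 = £118,545.47.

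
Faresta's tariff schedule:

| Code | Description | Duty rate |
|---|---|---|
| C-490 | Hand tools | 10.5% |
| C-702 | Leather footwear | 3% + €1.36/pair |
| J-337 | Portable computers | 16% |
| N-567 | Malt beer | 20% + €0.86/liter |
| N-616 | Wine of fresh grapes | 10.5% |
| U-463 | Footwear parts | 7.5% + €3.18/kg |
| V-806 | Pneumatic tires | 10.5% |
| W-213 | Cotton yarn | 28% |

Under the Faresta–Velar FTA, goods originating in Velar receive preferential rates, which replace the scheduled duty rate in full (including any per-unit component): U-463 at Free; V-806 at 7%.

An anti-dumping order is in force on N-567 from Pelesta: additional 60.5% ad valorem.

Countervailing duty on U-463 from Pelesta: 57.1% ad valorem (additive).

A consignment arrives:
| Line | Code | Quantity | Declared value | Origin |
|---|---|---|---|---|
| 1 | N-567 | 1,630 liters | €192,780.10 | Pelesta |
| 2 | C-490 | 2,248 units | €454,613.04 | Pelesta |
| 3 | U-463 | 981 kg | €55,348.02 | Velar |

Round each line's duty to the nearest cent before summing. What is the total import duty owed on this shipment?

€204,324.15

Line 1 (N-567, Pelesta, 1,630 liters, €192,780.10):
Base rate for N-567 is 20% + €0.86/liter.
Additional duty on N-567 from Pelesta: +60.5%. Applied ad valorem rate: 20% + 60.5% = 80.5%.
Duty = €192,780.10 × 80.5% + 1,630 × €0.86 = €156,589.78.
Line 2 (C-490, Pelesta, 2,248 units, €454,613.04):
Base rate for C-490 is 10.5%.
Duty = €454,613.04 × 10.5% = €47,734.37.
Line 3 (U-463, Velar, 981 kg, €55,348.02):
Base rate for U-463 is 7.5% + €3.18/kg.
Origin Velar qualifies under the Faresta–Velar agreement and U-463 is covered: preferential rate Free applies instead.
The additional-duty order on U-463 targets Pelesta, not Velar; it does not apply.
Duty = €55,348.02 × 0% = €0.00.
Total = €156,589.78 + €47,734.37 + €0.00 = €204,324.15.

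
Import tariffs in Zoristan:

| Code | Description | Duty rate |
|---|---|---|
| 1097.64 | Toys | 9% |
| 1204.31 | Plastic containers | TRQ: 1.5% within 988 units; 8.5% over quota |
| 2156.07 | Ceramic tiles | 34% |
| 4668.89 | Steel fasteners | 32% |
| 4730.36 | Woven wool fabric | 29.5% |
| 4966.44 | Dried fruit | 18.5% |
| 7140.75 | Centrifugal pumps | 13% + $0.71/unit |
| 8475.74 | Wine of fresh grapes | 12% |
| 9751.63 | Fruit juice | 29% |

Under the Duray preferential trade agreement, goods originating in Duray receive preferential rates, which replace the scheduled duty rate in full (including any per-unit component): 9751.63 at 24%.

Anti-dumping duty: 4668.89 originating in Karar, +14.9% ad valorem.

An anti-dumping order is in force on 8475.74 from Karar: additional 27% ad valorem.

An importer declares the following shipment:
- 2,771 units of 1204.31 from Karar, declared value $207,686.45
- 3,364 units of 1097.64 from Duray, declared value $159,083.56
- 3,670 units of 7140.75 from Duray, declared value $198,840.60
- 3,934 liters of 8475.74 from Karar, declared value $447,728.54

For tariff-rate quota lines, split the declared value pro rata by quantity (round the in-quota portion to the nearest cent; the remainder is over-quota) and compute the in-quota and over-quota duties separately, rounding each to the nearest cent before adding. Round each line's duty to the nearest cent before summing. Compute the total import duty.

Line 1 (1204.31, Karar, 2,771 units, $207,686.45):
Code 1204.31 is under a tariff-rate quota (threshold 988 units). In-quota: 988 units at 1.5%; over-quota: 1,783 units at 8.5%.
Pro-rata value split: in-quota = $207,686.45 × 988/2,771 = $74,050.60; over-quota = $207,686.45 − $74,050.60 = $133,635.85.
In-quota duty = $74,050.60 × 1.5% = $1,110.76. Over-quota duty = $133,635.85 × 8.5% = $11,359.05.
Line duty = $1,110.76 + $11,359.05 = $12,469.81.
Line 2 (1097.64, Duray, 3,364 units, $159,083.56):
Base rate for 1097.64 is 9%.
Origin Duray is the FTA partner but 1097.64 is not on the preference list; base rate stands.
Duty = $159,083.56 × 9% = $14,317.52.
Line 3 (7140.75, Duray, 3,670 units, $198,840.60):
Base rate for 7140.75 is 13% + $0.71/unit.
Origin Duray is the FTA partner but 7140.75 is not on the preference list; base rate stands.
Duty = $198,840.60 × 13% + 3,670 × $0.71 = $28,454.98.
Line 4 (8475.74, Karar, 3,934 liters, $447,728.54):
Base rate for 8475.74 is 12%.
Additional duty on 8475.74 from Karar: +27%. Applied ad valorem rate: 12% + 27% = 39%.
Duty = $447,728.54 × 39% = $174,614.13.
Total = $12,469.81 + $14,317.52 + $28,454.98 + $174,614.13 = $229,856.44.

$229,856.44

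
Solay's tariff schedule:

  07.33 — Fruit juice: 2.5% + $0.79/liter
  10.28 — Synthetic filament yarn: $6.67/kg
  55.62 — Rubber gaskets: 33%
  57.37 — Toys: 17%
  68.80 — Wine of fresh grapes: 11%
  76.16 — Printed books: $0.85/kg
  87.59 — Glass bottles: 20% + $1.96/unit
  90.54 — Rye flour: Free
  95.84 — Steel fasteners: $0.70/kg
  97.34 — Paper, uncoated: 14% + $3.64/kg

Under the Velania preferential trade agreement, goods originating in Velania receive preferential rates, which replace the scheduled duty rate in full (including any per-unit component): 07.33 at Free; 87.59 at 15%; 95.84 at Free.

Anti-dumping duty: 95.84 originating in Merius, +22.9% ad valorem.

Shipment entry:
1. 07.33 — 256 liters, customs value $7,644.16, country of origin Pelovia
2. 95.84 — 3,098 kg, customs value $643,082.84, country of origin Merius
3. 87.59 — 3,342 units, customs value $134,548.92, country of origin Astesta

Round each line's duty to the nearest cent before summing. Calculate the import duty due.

$183,288.01

Line 1 (07.33, Pelovia, 256 liters, $7,644.16):
Base rate for 07.33 is 2.5% + $0.79/liter.
07.33 has an FTA preferential rate, but origin Pelovia is not Velania; base rate stands.
Duty = $7,644.16 × 2.5% + 256 × $0.79 = $393.34.
Line 2 (95.84, Merius, 3,098 kg, $643,082.84):
Base rate for 95.84 is $0.70/kg.
95.84 has an FTA preferential rate, but origin Merius is not Velania; base rate stands.
Additional duty on 95.84 from Merius: +22.9% ad valorem. Applied ad valorem rate = 22.9%.
Duty = $643,082.84 × 22.9% + 3,098 × $0.70 = $149,434.57.
Line 3 (87.59, Astesta, 3,342 units, $134,548.92):
Base rate for 87.59 is 20% + $1.96/unit.
87.59 has an FTA preferential rate, but origin Astesta is not Velania; base rate stands.
Duty = $134,548.92 × 20% + 3,342 × $1.96 = $33,460.10.
Total = $393.34 + $149,434.57 + $33,460.10 = $183,288.01.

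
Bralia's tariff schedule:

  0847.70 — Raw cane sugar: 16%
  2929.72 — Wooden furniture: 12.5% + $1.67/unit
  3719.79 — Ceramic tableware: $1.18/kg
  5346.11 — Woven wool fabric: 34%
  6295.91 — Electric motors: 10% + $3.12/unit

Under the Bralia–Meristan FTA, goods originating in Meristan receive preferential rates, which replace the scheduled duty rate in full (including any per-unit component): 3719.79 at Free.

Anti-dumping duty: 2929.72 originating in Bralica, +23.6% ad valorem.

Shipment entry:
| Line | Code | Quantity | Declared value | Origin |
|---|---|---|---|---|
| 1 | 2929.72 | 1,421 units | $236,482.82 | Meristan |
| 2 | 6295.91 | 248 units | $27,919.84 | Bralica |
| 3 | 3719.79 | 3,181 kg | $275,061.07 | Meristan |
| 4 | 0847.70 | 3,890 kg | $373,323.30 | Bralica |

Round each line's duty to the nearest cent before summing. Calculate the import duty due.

Line 1 (2929.72, Meristan, 1,421 units, $236,482.82):
Base rate for 2929.72 is 12.5% + $1.67/unit.
Origin Meristan is the FTA partner but 2929.72 is not on the preference list; base rate stands.
The additional-duty order on 2929.72 targets Bralica, not Meristan; it does not apply.
Duty = $236,482.82 × 12.5% + 1,421 × $1.67 = $31,933.42.
Line 2 (6295.91, Bralica, 248 units, $27,919.84):
Base rate for 6295.91 is 10% + $3.12/unit.
Duty = $27,919.84 × 10% + 248 × $3.12 = $3,565.74.
Line 3 (3719.79, Meristan, 3,181 kg, $275,061.07):
Base rate for 3719.79 is $1.18/kg.
Origin Meristan qualifies under the Bralia–Meristan agreement and 3719.79 is covered: preferential rate Free applies instead.
Duty = $275,061.07 × 0% = $0.00.
Line 4 (0847.70, Bralica, 3,890 kg, $373,323.30):
Base rate for 0847.70 is 16%.
Duty = $373,323.30 × 16% = $59,731.73.
Total = $31,933.42 + $3,565.74 + $0.00 + $59,731.73 = $95,230.89.

$95,230.89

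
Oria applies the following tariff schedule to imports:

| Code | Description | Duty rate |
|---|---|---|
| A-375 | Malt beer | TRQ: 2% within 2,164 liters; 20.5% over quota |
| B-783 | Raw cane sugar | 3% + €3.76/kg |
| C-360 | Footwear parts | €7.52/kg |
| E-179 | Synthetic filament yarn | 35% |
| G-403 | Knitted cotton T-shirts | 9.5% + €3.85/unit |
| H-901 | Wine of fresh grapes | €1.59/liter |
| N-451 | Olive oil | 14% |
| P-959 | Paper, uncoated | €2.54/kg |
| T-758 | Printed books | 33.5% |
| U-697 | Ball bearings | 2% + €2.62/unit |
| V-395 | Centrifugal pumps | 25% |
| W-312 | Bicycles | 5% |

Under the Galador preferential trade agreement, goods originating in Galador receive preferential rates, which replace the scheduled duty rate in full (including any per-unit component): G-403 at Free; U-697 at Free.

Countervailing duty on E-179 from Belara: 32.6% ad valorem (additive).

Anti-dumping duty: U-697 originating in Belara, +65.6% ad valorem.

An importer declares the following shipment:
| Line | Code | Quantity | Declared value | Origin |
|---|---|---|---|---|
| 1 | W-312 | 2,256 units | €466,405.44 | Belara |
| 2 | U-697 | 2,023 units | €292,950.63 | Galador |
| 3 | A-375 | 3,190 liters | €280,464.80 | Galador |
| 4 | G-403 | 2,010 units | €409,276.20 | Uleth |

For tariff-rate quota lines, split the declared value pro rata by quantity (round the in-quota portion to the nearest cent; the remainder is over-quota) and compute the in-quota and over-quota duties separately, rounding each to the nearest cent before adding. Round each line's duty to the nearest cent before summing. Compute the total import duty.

Line 1 (W-312, Belara, 2,256 units, €466,405.44):
Base rate for W-312 is 5%.
Duty = €466,405.44 × 5% = €23,320.27.
Line 2 (U-697, Galador, 2,023 units, €292,950.63):
Base rate for U-697 is 2% + €2.62/unit.
Origin Galador qualifies under the Oria–Galador agreement and U-697 is covered: preferential rate Free applies instead.
The additional-duty order on U-697 targets Belara, not Galador; it does not apply.
Duty = €292,950.63 × 0% = €0.00.
Line 3 (A-375, Galador, 3,190 liters, €280,464.80):
Code A-375 is under a tariff-rate quota (threshold 2,164 liters). In-quota: 2,164 liters at 2%; over-quota: 1,026 liters at 20.5%.
Pro-rata value split: in-quota = €280,464.80 × 2,164/3,190 = €190,258.88; over-quota = €280,464.80 − €190,258.88 = €90,205.92.
In-quota duty = €190,258.88 × 2% = €3,805.18. Over-quota duty = €90,205.92 × 20.5% = €18,492.21.
Line duty = €3,805.18 + €18,492.21 = €22,297.39.
Line 4 (G-403, Uleth, 2,010 units, €409,276.20):
Base rate for G-403 is 9.5% + €3.85/unit.
G-403 has an FTA preferential rate, but origin Uleth is not Galador; base rate stands.
Duty = €409,276.20 × 9.5% + 2,010 × €3.85 = €46,619.74.
Total = €23,320.27 + €0.00 + €22,297.39 + €46,619.74 = €92,237.40.

€92,237.40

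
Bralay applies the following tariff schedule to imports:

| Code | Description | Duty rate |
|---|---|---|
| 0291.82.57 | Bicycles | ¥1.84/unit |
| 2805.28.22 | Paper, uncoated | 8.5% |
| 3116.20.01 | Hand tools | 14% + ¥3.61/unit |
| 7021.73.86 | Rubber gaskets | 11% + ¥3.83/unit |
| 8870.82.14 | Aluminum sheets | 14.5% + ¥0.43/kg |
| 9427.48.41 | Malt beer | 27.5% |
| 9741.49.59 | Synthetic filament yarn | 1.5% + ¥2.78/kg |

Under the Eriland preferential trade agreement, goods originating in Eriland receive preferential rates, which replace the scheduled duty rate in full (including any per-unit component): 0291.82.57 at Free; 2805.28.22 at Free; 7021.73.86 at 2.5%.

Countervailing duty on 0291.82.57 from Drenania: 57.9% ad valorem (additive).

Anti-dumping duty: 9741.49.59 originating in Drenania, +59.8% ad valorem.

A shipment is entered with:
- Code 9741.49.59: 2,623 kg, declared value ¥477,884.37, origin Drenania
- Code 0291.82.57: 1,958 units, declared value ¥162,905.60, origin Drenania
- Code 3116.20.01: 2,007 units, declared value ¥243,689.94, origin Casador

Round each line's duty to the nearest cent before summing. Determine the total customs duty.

Line 1 (9741.49.59, Drenania, 2,623 kg, ¥477,884.37):
Base rate for 9741.49.59 is 1.5% + ¥2.78/kg.
Additional duty on 9741.49.59 from Drenania: +59.8%. Applied ad valorem rate: 1.5% + 59.8% = 61.3%.
Duty = ¥477,884.37 × 61.3% + 2,623 × ¥2.78 = ¥300,235.06.
Line 2 (0291.82.57, Drenania, 1,958 units, ¥162,905.60):
Base rate for 0291.82.57 is ¥1.84/unit.
0291.82.57 has an FTA preferential rate, but origin Drenania is not Eriland; base rate stands.
Additional duty on 0291.82.57 from Drenania: +57.9% ad valorem. Applied ad valorem rate = 57.9%.
Duty = ¥162,905.60 × 57.9% + 1,958 × ¥1.84 = ¥97,925.06.
Line 3 (3116.20.01, Casador, 2,007 units, ¥243,689.94):
Base rate for 3116.20.01 is 14% + ¥3.61/unit.
Duty = ¥243,689.94 × 14% + 2,007 × ¥3.61 = ¥41,361.86.
Total = ¥300,235.06 + ¥97,925.06 + ¥41,361.86 = ¥439,521.98.

¥439,521.98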